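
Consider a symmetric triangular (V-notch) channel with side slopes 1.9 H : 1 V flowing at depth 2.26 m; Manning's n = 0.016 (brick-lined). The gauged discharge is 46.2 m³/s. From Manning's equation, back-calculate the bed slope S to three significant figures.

0.00580

A = z·y² = 1.9×2.26² = 9.704 m²
P = 2y√(1+z²) = 2×2.26×√(1+1.9²) = 9.705 m
R = A/P = 9.704/9.705 = 1.000 m
S = (Q·n / (1·A·R^(2/3)))² = (46.2×0.016 / (1×9.704×1.000))² = 0.005802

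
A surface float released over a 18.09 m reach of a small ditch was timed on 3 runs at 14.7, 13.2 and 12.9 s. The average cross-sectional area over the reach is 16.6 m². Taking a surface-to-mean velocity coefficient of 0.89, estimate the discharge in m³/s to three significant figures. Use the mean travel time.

t̄ = (14.7 + 13.2 + 12.9) / 3 = 13.6 s
v_surface = L / t̄ = 18.09 / 13.6 = 1.330 m/s
v_mean = 0.89 × 1.330 = 1.184 m/s
Q = A × v_mean = 16.6 × 1.184 = 19.65 m³/s

19.7 m³/s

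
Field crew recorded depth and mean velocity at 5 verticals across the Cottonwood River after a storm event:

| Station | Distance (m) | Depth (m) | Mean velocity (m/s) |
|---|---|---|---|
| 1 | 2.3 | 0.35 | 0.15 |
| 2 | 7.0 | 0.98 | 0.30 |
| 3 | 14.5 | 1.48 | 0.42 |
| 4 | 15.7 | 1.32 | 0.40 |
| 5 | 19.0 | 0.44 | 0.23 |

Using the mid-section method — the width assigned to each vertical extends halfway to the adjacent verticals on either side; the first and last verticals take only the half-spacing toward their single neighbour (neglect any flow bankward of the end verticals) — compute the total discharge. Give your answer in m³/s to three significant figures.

w_1 = (7.0 − 2.3)/2 = 2.35 m; q_1 = 0.15 × 0.35 × 2.35 = 0.1234 m³/s
w_2 = (14.5 − 2.3)/2 = 6.1 m; q_2 = 0.30 × 0.98 × 6.1 = 1.793 m³/s
w_3 = (15.7 − 7.0)/2 = 4.35 m; q_3 = 0.42 × 1.48 × 4.35 = 2.704 m³/s
w_4 = (19.0 − 14.5)/2 = 2.25 m; q_4 = 0.40 × 1.32 × 2.25 = 1.188 m³/s
w_5 = (19.0 − 15.7)/2 = 1.65 m; q_5 = 0.23 × 0.44 × 1.65 = 0.1670 m³/s
Q = Σ qᵢ = 5.976 m³/s

5.98 m³/s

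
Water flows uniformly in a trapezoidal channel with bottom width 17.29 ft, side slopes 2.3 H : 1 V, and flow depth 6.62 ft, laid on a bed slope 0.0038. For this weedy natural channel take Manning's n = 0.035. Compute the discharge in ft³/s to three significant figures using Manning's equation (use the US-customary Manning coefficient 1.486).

1480 ft³/s

A = (b + z·y)·y = (17.29 + 2.3×6.62)×6.62 = 215.3 ft²
P = b + 2y√(1+z²) = 17.29 + 2×6.62×√(1+2.3²) = 50.50 ft
R = A/P = 215.3/50.50 = 4.263 ft
Q = (1.486/n)·A·R^(2/3)·S^(1/2) = (1.486/0.035) × 215.3 × 4.263^(2/3) × 0.0038^(1/2) = 1481 ft³/s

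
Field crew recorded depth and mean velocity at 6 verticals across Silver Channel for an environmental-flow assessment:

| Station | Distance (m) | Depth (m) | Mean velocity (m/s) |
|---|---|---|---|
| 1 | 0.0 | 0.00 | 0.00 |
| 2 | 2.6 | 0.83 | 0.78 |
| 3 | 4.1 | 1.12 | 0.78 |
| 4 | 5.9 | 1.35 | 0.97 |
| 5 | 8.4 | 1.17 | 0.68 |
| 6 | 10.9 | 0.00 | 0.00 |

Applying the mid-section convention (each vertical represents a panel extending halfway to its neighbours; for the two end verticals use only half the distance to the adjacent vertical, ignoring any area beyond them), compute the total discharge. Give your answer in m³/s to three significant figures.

w_2 = (4.1 − 0.0)/2 = 2.05 m; q_2 = 0.78 × 0.83 × 2.05 = 1.327 m³/s
w_3 = (5.9 − 2.6)/2 = 1.65 m; q_3 = 0.78 × 1.12 × 1.65 = 1.441 m³/s
w_4 = (8.4 − 4.1)/2 = 2.15 m; q_4 = 0.97 × 1.35 × 2.15 = 2.815 m³/s
w_5 = (10.9 − 5.9)/2 = 2.5 m; q_5 = 0.68 × 1.17 × 2.5 = 1.989 m³/s
Stations 1, 6 contribute zero (depth or velocity is 0).
Q = Σ qᵢ = 7.573 m³/s

7.57 m³/s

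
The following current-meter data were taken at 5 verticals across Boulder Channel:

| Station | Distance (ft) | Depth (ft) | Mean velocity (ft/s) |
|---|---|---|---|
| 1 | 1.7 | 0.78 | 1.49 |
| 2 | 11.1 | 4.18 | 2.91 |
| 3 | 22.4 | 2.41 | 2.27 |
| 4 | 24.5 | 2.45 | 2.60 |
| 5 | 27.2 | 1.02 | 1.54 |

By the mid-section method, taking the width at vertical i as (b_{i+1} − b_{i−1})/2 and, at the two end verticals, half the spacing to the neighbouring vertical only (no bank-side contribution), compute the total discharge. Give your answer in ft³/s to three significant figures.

w_1 = (11.1 − 1.7)/2 = 4.7 ft; q_1 = 1.49 × 0.78 × 4.7 = 5.462 ft³/s
w_2 = (22.4 − 1.7)/2 = 10.35 ft; q_2 = 2.91 × 4.18 × 10.35 = 125.9 ft³/s
w_3 = (24.5 − 11.1)/2 = 6.7 ft; q_3 = 2.27 × 2.41 × 6.7 = 36.65 ft³/s
w_4 = (27.2 − 22.4)/2 = 2.4 ft; q_4 = 2.60 × 2.45 × 2.4 = 15.29 ft³/s
w_5 = (27.2 − 24.5)/2 = 1.35 ft; q_5 = 1.54 × 1.02 × 1.35 = 2.121 ft³/s
Q = Σ qᵢ = 185.4 ft³/s

185 ft³/s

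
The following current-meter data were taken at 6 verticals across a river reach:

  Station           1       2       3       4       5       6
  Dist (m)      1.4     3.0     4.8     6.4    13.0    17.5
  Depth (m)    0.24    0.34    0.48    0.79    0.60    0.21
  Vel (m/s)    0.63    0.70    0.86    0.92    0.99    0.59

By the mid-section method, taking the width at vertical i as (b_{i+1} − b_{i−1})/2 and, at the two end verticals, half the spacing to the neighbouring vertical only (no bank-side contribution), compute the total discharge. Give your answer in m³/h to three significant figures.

28000 m³/h

w_1 = (3.0 − 1.4)/2 = 0.8 m; q_1 = 0.63 × 0.24 × 0.8 = 0.1210 m³/s
w_2 = (4.8 − 1.4)/2 = 1.7 m; q_2 = 0.70 × 0.34 × 1.7 = 0.4046 m³/s
w_3 = (6.4 − 3.0)/2 = 1.7 m; q_3 = 0.86 × 0.48 × 1.7 = 0.7018 m³/s
w_4 = (13.0 − 4.8)/2 = 4.1 m; q_4 = 0.92 × 0.79 × 4.1 = 2.980 m³/s
w_5 = (17.5 − 6.4)/2 = 5.55 m; q_5 = 0.99 × 0.60 × 5.55 = 3.297 m³/s
w_6 = (17.5 − 13.0)/2 = 2.25 m; q_6 = 0.59 × 0.21 × 2.25 = 0.2788 m³/s
Q = Σ qᵢ = 7.783 m³/s
= 7.783 × 3600 = 28020 m³/h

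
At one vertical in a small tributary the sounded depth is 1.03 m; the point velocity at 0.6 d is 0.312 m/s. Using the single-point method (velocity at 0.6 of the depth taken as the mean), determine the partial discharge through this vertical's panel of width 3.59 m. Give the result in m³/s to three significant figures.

1.15 m³/s

v̄ = v₀.₆ = 0.312 m/s
q = v̄ × d × w = 0.3120 × 1.03 × 3.59 = 1.154 m³/s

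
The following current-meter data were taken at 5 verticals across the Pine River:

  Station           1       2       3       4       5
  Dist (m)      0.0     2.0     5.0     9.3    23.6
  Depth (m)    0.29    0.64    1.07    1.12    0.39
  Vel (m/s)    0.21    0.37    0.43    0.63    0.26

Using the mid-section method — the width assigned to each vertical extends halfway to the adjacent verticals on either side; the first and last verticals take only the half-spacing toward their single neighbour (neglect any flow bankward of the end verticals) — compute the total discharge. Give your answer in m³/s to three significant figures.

9.62 m³/s

w_1 = (2.0 − 0.0)/2 = 1 m; q_1 = 0.21 × 0.29 × 1 = 0.06090 m³/s
w_2 = (5.0 − 0.0)/2 = 2.5 m; q_2 = 0.37 × 0.64 × 2.5 = 0.5920 m³/s
w_3 = (9.3 − 2.0)/2 = 3.65 m; q_3 = 0.43 × 1.07 × 3.65 = 1.679 m³/s
w_4 = (23.6 − 5.0)/2 = 9.3 m; q_4 = 0.63 × 1.12 × 9.3 = 6.562 m³/s
w_5 = (23.6 − 9.3)/2 = 7.15 m; q_5 = 0.26 × 0.39 × 7.15 = 0.7250 m³/s
Q = Σ qᵢ = 9.619 m³/s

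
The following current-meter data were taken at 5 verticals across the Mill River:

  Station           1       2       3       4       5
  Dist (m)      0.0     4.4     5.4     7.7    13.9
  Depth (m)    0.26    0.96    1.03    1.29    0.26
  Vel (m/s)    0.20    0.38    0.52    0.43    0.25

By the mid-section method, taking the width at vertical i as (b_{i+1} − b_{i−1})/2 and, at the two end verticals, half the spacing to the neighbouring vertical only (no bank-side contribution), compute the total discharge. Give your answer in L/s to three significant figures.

w_1 = (4.4 − 0.0)/2 = 2.2 m; q_1 = 0.20 × 0.26 × 2.2 = 0.1144 m³/s
w_2 = (5.4 − 0.0)/2 = 2.7 m; q_2 = 0.38 × 0.96 × 2.7 = 0.9850 m³/s
w_3 = (7.7 − 4.4)/2 = 1.65 m; q_3 = 0.52 × 1.03 × 1.65 = 0.8837 m³/s
w_4 = (13.9 − 5.4)/2 = 4.25 m; q_4 = 0.43 × 1.29 × 4.25 = 2.357 m³/s
w_5 = (13.9 − 7.7)/2 = 3.1 m; q_5 = 0.25 × 0.26 × 3.1 = 0.2015 m³/s
Q = Σ qᵢ = 4.542 m³/s
= 4.542 × 1000 = 4542 L/s

4540 L/s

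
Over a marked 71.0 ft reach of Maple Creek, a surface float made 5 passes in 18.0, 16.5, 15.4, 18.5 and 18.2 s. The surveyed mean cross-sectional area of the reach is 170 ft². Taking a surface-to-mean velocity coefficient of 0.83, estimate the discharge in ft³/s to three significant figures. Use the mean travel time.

578 ft³/s

t̄ = (18.0 + 16.5 + 15.4 + 18.5 + 18.2) / 5 = 17.32 s
v_surface = L / t̄ = 71.0 / 17.32 = 4.099 ft/s
v_mean = 0.83 × 4.099 = 3.402 ft/s
Q = A × v_mean = 170 × 3.402 = 578.4 ft³/s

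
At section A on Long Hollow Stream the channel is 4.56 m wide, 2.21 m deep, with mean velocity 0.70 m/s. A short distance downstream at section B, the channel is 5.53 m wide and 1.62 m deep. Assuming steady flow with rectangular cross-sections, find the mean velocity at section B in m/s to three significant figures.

Q = A₁V₁ = (4.56×2.21) × 0.70 = 7.054 m³/s
A₂ = 5.53 × 1.62 = 8.959 m²
V₂ = Q/A₂ = 7.054/8.959 = 0.7874 m/s

0.787 m/s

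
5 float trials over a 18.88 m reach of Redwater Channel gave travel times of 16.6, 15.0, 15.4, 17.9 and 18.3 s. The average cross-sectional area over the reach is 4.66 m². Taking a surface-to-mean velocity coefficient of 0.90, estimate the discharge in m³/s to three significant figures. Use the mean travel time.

4.76 m³/s

t̄ = (16.6 + 15.0 + 15.4 + 17.9 + 18.3) / 5 = 16.64 s
v_surface = L / t̄ = 18.88 / 16.64 = 1.135 m/s
v_mean = 0.90 × 1.135 = 1.021 m/s
Q = A × v_mean = 4.66 × 1.021 = 4.759 m³/s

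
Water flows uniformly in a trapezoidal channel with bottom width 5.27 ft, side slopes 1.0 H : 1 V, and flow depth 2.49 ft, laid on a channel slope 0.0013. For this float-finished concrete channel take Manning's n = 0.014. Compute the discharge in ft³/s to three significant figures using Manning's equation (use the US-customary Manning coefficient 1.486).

99.9 ft³/s

A = (b + z·y)·y = (5.27 + 1.0×2.49)×2.49 = 19.32 ft²
P = b + 2y√(1+z²) = 5.27 + 2×2.49×√(1+1.0²) = 12.31 ft
R = A/P = 19.32/12.31 = 1.569 ft
Q = (1.486/n)·A·R^(2/3)·S^(1/2) = (1.486/0.014) × 19.32 × 1.569^(2/3) × 0.0013^(1/2) = 99.86 ft³/s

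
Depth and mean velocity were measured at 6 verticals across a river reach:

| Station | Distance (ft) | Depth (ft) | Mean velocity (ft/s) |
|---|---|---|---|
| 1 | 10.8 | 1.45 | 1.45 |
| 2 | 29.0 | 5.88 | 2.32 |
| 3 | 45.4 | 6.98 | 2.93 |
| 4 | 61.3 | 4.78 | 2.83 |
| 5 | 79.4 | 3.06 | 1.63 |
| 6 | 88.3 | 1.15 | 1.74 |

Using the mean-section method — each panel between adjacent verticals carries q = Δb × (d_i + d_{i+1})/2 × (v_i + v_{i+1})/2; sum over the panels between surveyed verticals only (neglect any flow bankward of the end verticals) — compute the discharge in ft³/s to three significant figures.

Panel 1-2: Δb = 18.2 ft, d̄ = (1.45+5.88)/2 = 3.665, v̄ = (1.45+2.32)/2 = 1.885 → q = 18.2×3.665×1.885 = 125.7 ft³/s
Panel 2-3: Δb = 16.4 ft, d̄ = (5.88+6.98)/2 = 6.43, v̄ = (2.32+2.93)/2 = 2.625 → q = 16.4×6.43×2.625 = 276.8 ft³/s
Panel 3-4: Δb = 15.9 ft, d̄ = (6.98+4.78)/2 = 5.88, v̄ = (2.93+2.83)/2 = 2.88 → q = 15.9×5.88×2.88 = 269.3 ft³/s
Panel 4-5: Δb = 18.1 ft, d̄ = (4.78+3.06)/2 = 3.92, v̄ = (2.83+1.63)/2 = 2.23 → q = 18.1×3.92×2.23 = 158.2 ft³/s
Panel 5-6: Δb = 8.9 ft, d̄ = (3.06+1.15)/2 = 2.105, v̄ = (1.63+1.74)/2 = 1.685 → q = 8.9×2.105×1.685 = 31.57 ft³/s
Q = Σ q = 861.6 ft³/s

862 ft³/s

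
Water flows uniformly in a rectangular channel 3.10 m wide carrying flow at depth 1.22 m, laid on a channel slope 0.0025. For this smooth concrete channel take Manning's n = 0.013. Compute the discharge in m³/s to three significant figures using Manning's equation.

A = b·y = 3.10 × 1.22 = 3.782 m²
P = b + 2y = 3.10 + 2×1.22 = 5.540 m
R = A/P = 3.782/5.540 = 0.6827 m
Q = (1/n)·A·R^(2/3)·S^(1/2) = (1/0.013) × 3.782 × 0.6827^(2/3) × 0.0025^(1/2) = 11.28 m³/s

11.3 m³/s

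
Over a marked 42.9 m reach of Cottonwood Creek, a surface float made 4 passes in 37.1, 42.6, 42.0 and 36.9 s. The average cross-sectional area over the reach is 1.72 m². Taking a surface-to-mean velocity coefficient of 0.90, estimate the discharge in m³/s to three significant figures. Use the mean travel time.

1.67 m³/s

t̄ = (37.1 + 42.6 + 42.0 + 36.9) / 4 = 39.65 s
v_surface = L / t̄ = 42.9 / 39.65 = 1.082 m/s
v_mean = 0.90 × 1.082 = 0.9738 m/s
Q = A × v_mean = 1.72 × 0.9738 = 1.675 m³/s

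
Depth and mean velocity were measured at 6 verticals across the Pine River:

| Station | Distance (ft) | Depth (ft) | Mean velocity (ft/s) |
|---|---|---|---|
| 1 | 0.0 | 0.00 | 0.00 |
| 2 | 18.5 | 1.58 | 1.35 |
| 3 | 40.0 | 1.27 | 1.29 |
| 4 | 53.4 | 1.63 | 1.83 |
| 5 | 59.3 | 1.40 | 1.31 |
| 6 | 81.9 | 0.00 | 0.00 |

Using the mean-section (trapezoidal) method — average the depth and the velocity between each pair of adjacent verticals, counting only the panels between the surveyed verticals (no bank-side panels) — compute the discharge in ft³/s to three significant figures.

Panel 1-2: Δb = 18.5 ft, d̄ = (0.00+1.58)/2 = 0.79, v̄ = (0.00+1.35)/2 = 0.675 → q = 18.5×0.79×0.675 = 9.865 ft³/s
Panel 2-3: Δb = 21.5 ft, d̄ = (1.58+1.27)/2 = 1.425, v̄ = (1.35+1.29)/2 = 1.32 → q = 21.5×1.425×1.32 = 40.44 ft³/s
Panel 3-4: Δb = 13.4 ft, d̄ = (1.27+1.63)/2 = 1.45, v̄ = (1.29+1.83)/2 = 1.56 → q = 13.4×1.45×1.56 = 30.31 ft³/s
Panel 4-5: Δb = 5.9 ft, d̄ = (1.63+1.40)/2 = 1.515, v̄ = (1.83+1.31)/2 = 1.57 → q = 5.9×1.515×1.57 = 14.03 ft³/s
Panel 5-6: Δb = 22.6 ft, d̄ = (1.40+0.00)/2 = 0.7, v̄ = (1.31+0.00)/2 = 0.655 → q = 22.6×0.7×0.655 = 10.36 ft³/s
Q = Σ q = 105.0 ft³/s

105 ft³/s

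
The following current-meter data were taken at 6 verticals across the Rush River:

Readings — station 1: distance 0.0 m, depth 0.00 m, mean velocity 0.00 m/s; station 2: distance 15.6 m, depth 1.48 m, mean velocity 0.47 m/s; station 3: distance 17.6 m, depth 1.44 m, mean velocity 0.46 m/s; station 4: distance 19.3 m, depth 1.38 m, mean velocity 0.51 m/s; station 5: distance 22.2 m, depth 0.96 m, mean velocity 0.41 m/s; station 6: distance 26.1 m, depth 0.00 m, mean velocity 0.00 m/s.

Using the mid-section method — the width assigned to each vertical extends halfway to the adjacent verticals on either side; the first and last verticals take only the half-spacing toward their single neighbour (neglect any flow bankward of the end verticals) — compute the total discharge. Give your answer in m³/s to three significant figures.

10.3 m³/s

w_2 = (17.6 − 0.0)/2 = 8.8 m; q_2 = 0.47 × 1.48 × 8.8 = 6.121 m³/s
w_3 = (19.3 − 15.6)/2 = 1.85 m; q_3 = 0.46 × 1.44 × 1.85 = 1.225 m³/s
w_4 = (22.2 − 17.6)/2 = 2.3 m; q_4 = 0.51 × 1.38 × 2.3 = 1.619 m³/s
w_5 = (26.1 − 19.3)/2 = 3.4 m; q_5 = 0.41 × 0.96 × 3.4 = 1.338 m³/s
Stations 1, 6 contribute zero (depth or velocity is 0).
Q = Σ qᵢ = 10.30 m³/s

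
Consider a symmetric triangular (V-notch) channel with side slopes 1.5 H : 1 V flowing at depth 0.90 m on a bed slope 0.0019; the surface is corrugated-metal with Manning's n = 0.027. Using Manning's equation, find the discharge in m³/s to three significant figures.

A = z·y² = 1.5×0.90² = 1.215 m²
P = 2y√(1+z²) = 2×0.90×√(1+1.5²) = 3.245 m
R = A/P = 1.215/3.245 = 0.3744 m
Q = (1/n)·A·R^(2/3)·S^(1/2) = (1/0.027) × 1.215 × 0.3744^(2/3) × 0.0019^(1/2) = 1.019 m³/s

1.02 m³/s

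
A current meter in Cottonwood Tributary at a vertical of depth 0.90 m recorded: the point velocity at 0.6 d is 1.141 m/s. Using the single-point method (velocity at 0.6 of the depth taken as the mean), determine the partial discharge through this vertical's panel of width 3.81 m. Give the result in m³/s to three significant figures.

v̄ = v₀.₆ = 1.141 m/s
q = v̄ × d × w = 1.141 × 0.90 × 3.81 = 3.912 m³/s

3.91 m³/s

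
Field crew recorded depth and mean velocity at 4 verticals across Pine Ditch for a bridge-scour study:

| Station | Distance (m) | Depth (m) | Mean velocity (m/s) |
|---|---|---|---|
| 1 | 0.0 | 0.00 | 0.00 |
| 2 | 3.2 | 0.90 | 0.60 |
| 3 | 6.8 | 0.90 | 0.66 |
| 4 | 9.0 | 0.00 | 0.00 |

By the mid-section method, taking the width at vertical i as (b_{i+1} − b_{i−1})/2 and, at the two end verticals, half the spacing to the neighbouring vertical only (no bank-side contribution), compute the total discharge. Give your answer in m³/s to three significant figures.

3.56 m³/s

w_2 = (6.8 − 0.0)/2 = 3.4 m; q_2 = 0.60 × 0.90 × 3.4 = 1.836 m³/s
w_3 = (9.0 − 3.2)/2 = 2.9 m; q_3 = 0.66 × 0.90 × 2.9 = 1.723 m³/s
Stations 1, 4 contribute zero (depth or velocity is 0).
Q = Σ qᵢ = 3.559 m³/s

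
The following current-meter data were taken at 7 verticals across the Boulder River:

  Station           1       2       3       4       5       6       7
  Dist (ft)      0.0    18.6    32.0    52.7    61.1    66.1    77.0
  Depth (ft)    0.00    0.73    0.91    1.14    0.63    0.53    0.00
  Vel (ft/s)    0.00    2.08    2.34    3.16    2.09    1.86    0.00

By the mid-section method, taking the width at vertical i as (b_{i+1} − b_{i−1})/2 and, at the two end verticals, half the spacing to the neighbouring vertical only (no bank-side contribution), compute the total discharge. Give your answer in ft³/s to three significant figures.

130 ft³/s

w_2 = (32.0 − 0.0)/2 = 16 ft; q_2 = 2.08 × 0.73 × 16 = 24.29 ft³/s
w_3 = (52.7 − 18.6)/2 = 17.05 ft; q_3 = 2.34 × 0.91 × 17.05 = 36.31 ft³/s
w_4 = (61.1 − 32.0)/2 = 14.55 ft; q_4 = 3.16 × 1.14 × 14.55 = 52.41 ft³/s
w_5 = (66.1 − 52.7)/2 = 6.7 ft; q_5 = 2.09 × 0.63 × 6.7 = 8.822 ft³/s
w_6 = (77.0 − 61.1)/2 = 7.95 ft; q_6 = 1.86 × 0.53 × 7.95 = 7.837 ft³/s
Stations 1, 7 contribute zero (depth or velocity is 0).
Q = Σ qᵢ = 129.7 ft³/s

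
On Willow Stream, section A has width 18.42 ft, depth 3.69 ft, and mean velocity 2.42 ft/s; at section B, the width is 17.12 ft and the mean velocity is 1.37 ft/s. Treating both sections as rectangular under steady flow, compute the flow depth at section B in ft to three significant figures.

7.01 ft

Q = A₁V₁ = (18.42×3.69) × 2.42 = 164.5 ft³/s
d₂ = Q/(b₂ V₂) = 164.5/(17.12×1.37) = 7.013 ft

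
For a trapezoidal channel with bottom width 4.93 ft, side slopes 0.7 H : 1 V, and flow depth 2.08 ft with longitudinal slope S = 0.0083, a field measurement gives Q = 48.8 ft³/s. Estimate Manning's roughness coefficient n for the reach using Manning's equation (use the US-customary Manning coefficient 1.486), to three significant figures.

A = (b + z·y)·y = (4.93 + 0.7×2.08)×2.08 = 13.28 ft²
P = b + 2y√(1+z²) = 4.93 + 2×2.08×√(1+0.7²) = 10.01 ft
R = A/P = 13.28/10.01 = 1.327 ft
n = (1.486/Q)·A·R^(2/3)·S^(1/2) = (1.486/48.8) × 13.28 × 1.208 × 0.09110 = 0.04450

0.0445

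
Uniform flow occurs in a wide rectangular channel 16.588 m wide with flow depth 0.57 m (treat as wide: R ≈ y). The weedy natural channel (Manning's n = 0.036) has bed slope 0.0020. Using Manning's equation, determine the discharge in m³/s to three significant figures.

8.07 m³/s

A = b·y = 16.588 × 0.57 = 9.455 m²
Wide channel: R ≈ y = 0.57 m
Q = (1/n)·A·R^(2/3)·S^(1/2) = (1/0.036) × 9.455 × 0.5700^(2/3) × 0.0020^(1/2) = 8.075 m³/s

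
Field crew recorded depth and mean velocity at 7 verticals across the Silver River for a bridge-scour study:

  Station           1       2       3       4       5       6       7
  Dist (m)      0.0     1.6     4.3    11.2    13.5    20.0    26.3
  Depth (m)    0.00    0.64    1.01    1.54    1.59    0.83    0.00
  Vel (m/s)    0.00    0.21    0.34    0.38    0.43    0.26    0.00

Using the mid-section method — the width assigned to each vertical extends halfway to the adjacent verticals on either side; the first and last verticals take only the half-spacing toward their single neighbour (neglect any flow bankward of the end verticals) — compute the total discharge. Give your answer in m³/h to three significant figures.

w_2 = (4.3 − 0.0)/2 = 2.15 m; q_2 = 0.21 × 0.64 × 2.15 = 0.2890 m³/s
w_3 = (11.2 − 1.6)/2 = 4.8 m; q_3 = 0.34 × 1.01 × 4.8 = 1.648 m³/s
w_4 = (13.5 − 4.3)/2 = 4.6 m; q_4 = 0.38 × 1.54 × 4.6 = 2.692 m³/s
w_5 = (20.0 − 11.2)/2 = 4.4 m; q_5 = 0.43 × 1.59 × 4.4 = 3.008 m³/s
w_6 = (26.3 − 13.5)/2 = 6.4 m; q_6 = 0.26 × 0.83 × 6.4 = 1.381 m³/s
Stations 1, 7 contribute zero (depth or velocity is 0).
Q = Σ qᵢ = 9.019 m³/s
= 9.019 × 3600 = 32470 m³/h

32500 m³/h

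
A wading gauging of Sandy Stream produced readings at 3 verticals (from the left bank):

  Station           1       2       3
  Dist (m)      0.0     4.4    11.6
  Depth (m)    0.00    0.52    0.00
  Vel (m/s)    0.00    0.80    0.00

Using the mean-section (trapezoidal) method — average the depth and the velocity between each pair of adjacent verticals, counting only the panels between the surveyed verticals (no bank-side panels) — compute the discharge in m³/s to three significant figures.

Panel 1-2: Δb = 4.4 m, d̄ = (0.00+0.52)/2 = 0.26, v̄ = (0.00+0.80)/2 = 0.4 → q = 4.4×0.26×0.4 = 0.4576 m³/s
Panel 2-3: Δb = 7.2 m, d̄ = (0.52+0.00)/2 = 0.26, v̄ = (0.80+0.00)/2 = 0.4 → q = 7.2×0.26×0.4 = 0.7488 m³/s
Q = Σ q = 1.206 m³/s

1.21 m³/s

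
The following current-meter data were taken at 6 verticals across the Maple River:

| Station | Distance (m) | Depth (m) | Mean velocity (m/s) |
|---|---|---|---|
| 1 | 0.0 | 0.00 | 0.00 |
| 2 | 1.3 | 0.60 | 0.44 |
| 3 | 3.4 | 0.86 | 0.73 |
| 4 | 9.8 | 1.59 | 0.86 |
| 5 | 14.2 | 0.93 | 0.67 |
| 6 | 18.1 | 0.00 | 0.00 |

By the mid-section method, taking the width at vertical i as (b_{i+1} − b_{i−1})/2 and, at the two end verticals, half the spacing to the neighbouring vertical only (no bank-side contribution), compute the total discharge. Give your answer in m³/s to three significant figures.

w_2 = (3.4 − 0.0)/2 = 1.7 m; q_2 = 0.44 × 0.60 × 1.7 = 0.4488 m³/s
w_3 = (9.8 − 1.3)/2 = 4.25 m; q_3 = 0.73 × 0.86 × 4.25 = 2.668 m³/s
w_4 = (14.2 − 3.4)/2 = 5.4 m; q_4 = 0.86 × 1.59 × 5.4 = 7.384 m³/s
w_5 = (18.1 − 9.8)/2 = 4.15 m; q_5 = 0.67 × 0.93 × 4.15 = 2.586 m³/s
Stations 1, 6 contribute zero (depth or velocity is 0).
Q = Σ qᵢ = 13.09 m³/s

13.1 m³/s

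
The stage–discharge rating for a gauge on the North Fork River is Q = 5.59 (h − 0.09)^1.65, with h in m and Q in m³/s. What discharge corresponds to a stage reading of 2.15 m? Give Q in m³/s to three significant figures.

Q = 5.59 × (2.15 − 0.09)^1.65 = 5.59 × 2.06^1.65 = 18.42 m³/s

18.4 m³/s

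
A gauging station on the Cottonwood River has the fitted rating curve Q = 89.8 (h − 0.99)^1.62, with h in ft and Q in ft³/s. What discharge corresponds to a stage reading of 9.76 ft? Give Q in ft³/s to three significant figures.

Q = 89.8 × (9.76 − 0.99)^1.62 = 89.8 × 8.77^1.62 = 3026 ft³/s

3030 ft³/s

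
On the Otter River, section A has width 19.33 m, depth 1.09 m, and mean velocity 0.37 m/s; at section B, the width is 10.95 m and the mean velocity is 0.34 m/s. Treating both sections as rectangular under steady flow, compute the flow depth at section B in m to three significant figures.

Q = A₁V₁ = (19.33×1.09) × 0.37 = 7.796 m³/s
d₂ = Q/(b₂ V₂) = 7.796/(10.95×0.34) = 2.094 m

2.09 m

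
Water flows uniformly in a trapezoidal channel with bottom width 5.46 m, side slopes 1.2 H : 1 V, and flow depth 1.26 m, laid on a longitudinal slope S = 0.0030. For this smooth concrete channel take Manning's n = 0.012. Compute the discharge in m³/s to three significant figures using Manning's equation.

38.3 m³/s

A = (b + z·y)·y = (5.46 + 1.2×1.26)×1.26 = 8.785 m²
P = b + 2y√(1+z²) = 5.46 + 2×1.26×√(1+1.2²) = 9.396 m
R = A/P = 8.785/9.396 = 0.9349 m
Q = (1/n)·A·R^(2/3)·S^(1/2) = (1/0.012) × 8.785 × 0.9349^(2/3) × 0.0030^(1/2) = 38.34 m³/s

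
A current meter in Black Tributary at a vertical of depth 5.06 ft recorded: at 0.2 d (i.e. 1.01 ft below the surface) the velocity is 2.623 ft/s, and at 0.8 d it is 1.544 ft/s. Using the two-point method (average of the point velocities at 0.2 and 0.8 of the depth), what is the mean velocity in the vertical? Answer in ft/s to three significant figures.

2.08 ft/s

v̄ = (2.623 + 1.544) / 2 = 2.084 ft/s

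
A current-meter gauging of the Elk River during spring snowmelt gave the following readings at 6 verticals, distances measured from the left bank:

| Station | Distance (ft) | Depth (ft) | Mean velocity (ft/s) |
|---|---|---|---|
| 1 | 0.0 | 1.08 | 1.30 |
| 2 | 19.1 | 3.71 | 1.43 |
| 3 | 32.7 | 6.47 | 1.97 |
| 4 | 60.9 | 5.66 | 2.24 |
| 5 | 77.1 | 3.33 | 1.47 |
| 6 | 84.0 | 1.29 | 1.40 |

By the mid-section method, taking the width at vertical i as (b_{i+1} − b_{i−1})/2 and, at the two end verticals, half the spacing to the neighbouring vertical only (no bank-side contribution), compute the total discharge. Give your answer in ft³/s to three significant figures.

711 ft³/s

w_1 = (19.1 − 0.0)/2 = 9.55 ft; q_1 = 1.30 × 1.08 × 9.55 = 13.41 ft³/s
w_2 = (32.7 − 0.0)/2 = 16.35 ft; q_2 = 1.43 × 3.71 × 16.35 = 86.74 ft³/s
w_3 = (60.9 − 19.1)/2 = 20.9 ft; q_3 = 1.97 × 6.47 × 20.9 = 266.4 ft³/s
w_4 = (77.1 − 32.7)/2 = 22.2 ft; q_4 = 2.24 × 5.66 × 22.2 = 281.5 ft³/s
w_5 = (84.0 − 60.9)/2 = 11.55 ft; q_5 = 1.47 × 3.33 × 11.55 = 56.54 ft³/s
w_6 = (84.0 − 77.1)/2 = 3.45 ft; q_6 = 1.40 × 1.29 × 3.45 = 6.231 ft³/s
Q = Σ qᵢ = 710.8 ft³/s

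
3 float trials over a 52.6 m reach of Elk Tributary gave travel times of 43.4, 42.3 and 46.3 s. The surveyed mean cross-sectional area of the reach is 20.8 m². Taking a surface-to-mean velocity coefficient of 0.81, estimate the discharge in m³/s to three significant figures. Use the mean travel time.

20.1 m³/s

t̄ = (43.4 + 42.3 + 46.3) / 3 = 44 s
v_surface = L / t̄ = 52.6 / 44 = 1.195 m/s
v_mean = 0.81 × 1.195 = 0.9683 m/s
Q = A × v_mean = 20.8 × 0.9683 = 20.14 m³/s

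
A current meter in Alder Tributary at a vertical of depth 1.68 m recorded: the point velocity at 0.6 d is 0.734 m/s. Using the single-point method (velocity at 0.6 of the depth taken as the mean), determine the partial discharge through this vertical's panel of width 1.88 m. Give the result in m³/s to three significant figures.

v̄ = v₀.₆ = 0.734 m/s
q = v̄ × d × w = 0.7340 × 1.68 × 1.88 = 2.318 m³/s

2.32 m³/s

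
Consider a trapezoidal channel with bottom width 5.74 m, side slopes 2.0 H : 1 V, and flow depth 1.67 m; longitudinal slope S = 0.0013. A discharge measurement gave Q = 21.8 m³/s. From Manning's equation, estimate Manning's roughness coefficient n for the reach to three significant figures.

0.0275

A = (b + z·y)·y = (5.74 + 2.0×1.67)×1.67 = 15.16 m²
P = b + 2y√(1+z²) = 5.74 + 2×1.67×√(1+2.0²) = 13.21 m
R = A/P = 15.16/13.21 = 1.148 m
n = (1/Q)·A·R^(2/3)·S^(1/2) = (1/21.8) × 15.16 × 1.096 × 0.03606 = 0.02750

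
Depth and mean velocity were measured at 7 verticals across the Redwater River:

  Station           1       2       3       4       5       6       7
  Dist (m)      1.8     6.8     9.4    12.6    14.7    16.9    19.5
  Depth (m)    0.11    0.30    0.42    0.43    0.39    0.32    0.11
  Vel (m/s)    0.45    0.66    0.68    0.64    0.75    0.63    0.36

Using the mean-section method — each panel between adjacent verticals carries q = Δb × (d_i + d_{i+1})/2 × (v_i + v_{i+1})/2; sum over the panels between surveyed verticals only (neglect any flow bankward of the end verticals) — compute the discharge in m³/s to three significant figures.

Panel 1-2: Δb = 5 m, d̄ = (0.11+0.30)/2 = 0.205, v̄ = (0.45+0.66)/2 = 0.555 → q = 5×0.205×0.555 = 0.5689 m³/s
Panel 2-3: Δb = 2.6 m, d̄ = (0.30+0.42)/2 = 0.36, v̄ = (0.66+0.68)/2 = 0.67 → q = 2.6×0.36×0.67 = 0.6271 m³/s
Panel 3-4: Δb = 3.2 m, d̄ = (0.42+0.43)/2 = 0.425, v̄ = (0.68+0.64)/2 = 0.66 → q = 3.2×0.425×0.66 = 0.8976 m³/s
Panel 4-5: Δb = 2.1 m, d̄ = (0.43+0.39)/2 = 0.41, v̄ = (0.64+0.75)/2 = 0.695 → q = 2.1×0.41×0.695 = 0.5984 m³/s
Panel 5-6: Δb = 2.2 m, d̄ = (0.39+0.32)/2 = 0.355, v̄ = (0.75+0.63)/2 = 0.69 → q = 2.2×0.355×0.69 = 0.5389 m³/s
Panel 6-7: Δb = 2.6 m, d̄ = (0.32+0.11)/2 = 0.215, v̄ = (0.63+0.36)/2 = 0.495 → q = 2.6×0.215×0.495 = 0.2767 m³/s
Q = Σ q = 3.508 m³/s

3.51 m³/s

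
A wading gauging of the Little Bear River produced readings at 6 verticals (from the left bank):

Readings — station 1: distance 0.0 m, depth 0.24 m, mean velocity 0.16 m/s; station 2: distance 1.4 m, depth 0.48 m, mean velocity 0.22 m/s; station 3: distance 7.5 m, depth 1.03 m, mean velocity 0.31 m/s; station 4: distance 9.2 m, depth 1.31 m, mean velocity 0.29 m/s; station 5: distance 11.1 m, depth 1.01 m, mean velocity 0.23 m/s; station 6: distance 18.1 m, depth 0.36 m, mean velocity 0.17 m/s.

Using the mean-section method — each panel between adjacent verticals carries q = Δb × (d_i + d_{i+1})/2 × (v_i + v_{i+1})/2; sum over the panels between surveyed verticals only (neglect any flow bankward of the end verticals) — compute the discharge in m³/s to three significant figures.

3.44 m³/s

Panel 1-2: Δb = 1.4 m, d̄ = (0.24+0.48)/2 = 0.36, v̄ = (0.16+0.22)/2 = 0.19 → q = 1.4×0.36×0.19 = 0.09576 m³/s
Panel 2-3: Δb = 6.1 m, d̄ = (0.48+1.03)/2 = 0.755, v̄ = (0.22+0.31)/2 = 0.265 → q = 6.1×0.755×0.265 = 1.220 m³/s
Panel 3-4: Δb = 1.7 m, d̄ = (1.03+1.31)/2 = 1.17, v̄ = (0.31+0.29)/2 = 0.3 → q = 1.7×1.17×0.3 = 0.5967 m³/s
Panel 4-5: Δb = 1.9 m, d̄ = (1.31+1.01)/2 = 1.16, v̄ = (0.29+0.23)/2 = 0.26 → q = 1.9×1.16×0.26 = 0.5730 m³/s
Panel 5-6: Δb = 7 m, d̄ = (1.01+0.36)/2 = 0.685, v̄ = (0.23+0.17)/2 = 0.2 → q = 7×0.685×0.2 = 0.9590 m³/s
Q = Σ q = 3.445 m³/s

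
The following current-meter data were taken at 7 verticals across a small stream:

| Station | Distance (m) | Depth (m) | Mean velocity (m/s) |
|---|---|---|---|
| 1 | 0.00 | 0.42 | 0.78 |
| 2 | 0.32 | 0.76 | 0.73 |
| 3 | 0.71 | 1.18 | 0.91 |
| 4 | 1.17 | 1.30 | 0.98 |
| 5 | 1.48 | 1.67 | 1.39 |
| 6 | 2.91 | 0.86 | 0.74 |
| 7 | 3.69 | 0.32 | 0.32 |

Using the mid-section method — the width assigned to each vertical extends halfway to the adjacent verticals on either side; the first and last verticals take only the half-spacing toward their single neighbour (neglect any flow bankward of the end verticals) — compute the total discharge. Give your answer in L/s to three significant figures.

3960 L/s

w_1 = (0.32 − 0.00)/2 = 0.16 m; q_1 = 0.78 × 0.42 × 0.16 = 0.05242 m³/s
w_2 = (0.71 − 0.00)/2 = 0.355 m; q_2 = 0.73 × 0.76 × 0.355 = 0.1970 m³/s
w_3 = (1.17 − 0.32)/2 = 0.425 m; q_3 = 0.91 × 1.18 × 0.425 = 0.4564 m³/s
w_4 = (1.48 − 0.71)/2 = 0.385 m; q_4 = 0.98 × 1.30 × 0.385 = 0.4905 m³/s
w_5 = (2.91 − 1.17)/2 = 0.87 m; q_5 = 1.39 × 1.67 × 0.87 = 2.020 m³/s
w_6 = (3.69 − 1.48)/2 = 1.105 m; q_6 = 0.74 × 0.86 × 1.105 = 0.7032 m³/s
w_7 = (3.69 − 2.91)/2 = 0.39 m; q_7 = 0.32 × 0.32 × 0.39 = 0.03994 m³/s
Q = Σ qᵢ = 3.959 m³/s
= 3.959 × 1000 = 3959 L/s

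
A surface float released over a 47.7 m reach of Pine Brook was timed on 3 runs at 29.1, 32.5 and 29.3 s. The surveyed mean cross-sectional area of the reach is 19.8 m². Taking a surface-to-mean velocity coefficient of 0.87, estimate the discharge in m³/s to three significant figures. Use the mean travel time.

t̄ = (29.1 + 32.5 + 29.3) / 3 = 30.3 s
v_surface = L / t̄ = 47.7 / 30.3 = 1.574 m/s
v_mean = 0.87 × 1.574 = 1.370 m/s
Q = A × v_mean = 19.8 × 1.370 = 27.12 m³/s

27.1 m³/s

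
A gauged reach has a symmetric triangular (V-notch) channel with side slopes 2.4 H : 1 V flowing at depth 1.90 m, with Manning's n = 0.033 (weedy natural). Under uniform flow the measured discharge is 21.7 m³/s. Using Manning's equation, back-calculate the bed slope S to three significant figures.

0.00814

A = z·y² = 2.4×1.90² = 8.664 m²
P = 2y√(1+z²) = 2×1.90×√(1+2.4²) = 9.880 m
R = A/P = 8.664/9.880 = 0.8769 m
S = (Q·n / (1·A·R^(2/3)))² = (21.7×0.033 / (1×8.664×0.9162))² = 0.008139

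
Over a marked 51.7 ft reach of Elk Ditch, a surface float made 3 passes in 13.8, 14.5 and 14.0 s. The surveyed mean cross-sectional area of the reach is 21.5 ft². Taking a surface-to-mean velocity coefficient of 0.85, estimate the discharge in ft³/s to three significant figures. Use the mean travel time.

67.0 ft³/s

t̄ = (13.8 + 14.5 + 14.0) / 3 = 14.1 s
v_surface = L / t̄ = 51.7 / 14.1 = 3.667 ft/s
v_mean = 0.85 × 3.667 = 3.117 ft/s
Q = A × v_mean = 21.5 × 3.117 = 67.01 ft³/s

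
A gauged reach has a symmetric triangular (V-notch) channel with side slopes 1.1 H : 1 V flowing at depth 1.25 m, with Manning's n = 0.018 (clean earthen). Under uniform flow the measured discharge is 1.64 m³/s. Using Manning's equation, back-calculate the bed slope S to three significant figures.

A = z·y² = 1.1×1.25² = 1.719 m²
P = 2y√(1+z²) = 2×1.25×√(1+1.1²) = 3.717 m
R = A/P = 1.719/3.717 = 0.4625 m
S = (Q·n / (1·A·R^(2/3)))² = (1.64×0.018 / (1×1.719×0.5980))² = 0.0008248

0.000825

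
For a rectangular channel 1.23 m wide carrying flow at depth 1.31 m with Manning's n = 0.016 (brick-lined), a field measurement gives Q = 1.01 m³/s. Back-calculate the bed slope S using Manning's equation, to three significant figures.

0.000321

A = b·y = 1.23 × 1.31 = 1.611 m²
P = b + 2y = 1.23 + 2×1.31 = 3.850 m
R = A/P = 1.611/3.850 = 0.4185 m
S = (Q·n / (1·A·R^(2/3)))² = (1.01×0.016 / (1×1.611×0.5595))² = 0.0003213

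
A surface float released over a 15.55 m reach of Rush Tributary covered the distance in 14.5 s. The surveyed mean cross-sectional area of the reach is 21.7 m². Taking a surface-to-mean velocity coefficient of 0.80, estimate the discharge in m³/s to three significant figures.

18.6 m³/s

v_surface = L / t̄ = 15.55 / 14.5 = 1.072 m/s
v_mean = 0.80 × 1.072 = 0.8579 m/s
Q = A × v_mean = 21.7 × 0.8579 = 18.62 m³/s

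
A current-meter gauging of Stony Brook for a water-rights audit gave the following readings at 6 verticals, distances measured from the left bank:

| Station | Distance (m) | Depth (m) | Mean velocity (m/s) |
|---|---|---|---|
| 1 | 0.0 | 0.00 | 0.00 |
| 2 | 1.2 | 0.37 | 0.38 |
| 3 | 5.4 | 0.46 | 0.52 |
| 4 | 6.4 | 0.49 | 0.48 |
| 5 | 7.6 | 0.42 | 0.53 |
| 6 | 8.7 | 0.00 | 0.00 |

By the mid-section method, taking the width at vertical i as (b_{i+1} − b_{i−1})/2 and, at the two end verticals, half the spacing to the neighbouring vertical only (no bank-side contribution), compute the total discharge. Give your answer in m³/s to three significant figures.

w_2 = (5.4 − 0.0)/2 = 2.7 m; q_2 = 0.38 × 0.37 × 2.7 = 0.3796 m³/s
w_3 = (6.4 − 1.2)/2 = 2.6 m; q_3 = 0.52 × 0.46 × 2.6 = 0.6219 m³/s
w_4 = (7.6 − 5.4)/2 = 1.1 m; q_4 = 0.48 × 0.49 × 1.1 = 0.2587 m³/s
w_5 = (8.7 − 6.4)/2 = 1.15 m; q_5 = 0.53 × 0.42 × 1.15 = 0.2560 m³/s
Stations 1, 6 contribute zero (depth or velocity is 0).
Q = Σ qᵢ = 1.516 m³/s

1.52 m³/s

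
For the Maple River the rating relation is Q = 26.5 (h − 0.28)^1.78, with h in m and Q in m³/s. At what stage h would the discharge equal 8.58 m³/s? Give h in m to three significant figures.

0.811 m

h − h₀ = (Q/C)^(1/b) = (8.58/26.5)^(1/1.78) = 0.5307 m
h = 0.28 + 0.5307 = 0.8107 m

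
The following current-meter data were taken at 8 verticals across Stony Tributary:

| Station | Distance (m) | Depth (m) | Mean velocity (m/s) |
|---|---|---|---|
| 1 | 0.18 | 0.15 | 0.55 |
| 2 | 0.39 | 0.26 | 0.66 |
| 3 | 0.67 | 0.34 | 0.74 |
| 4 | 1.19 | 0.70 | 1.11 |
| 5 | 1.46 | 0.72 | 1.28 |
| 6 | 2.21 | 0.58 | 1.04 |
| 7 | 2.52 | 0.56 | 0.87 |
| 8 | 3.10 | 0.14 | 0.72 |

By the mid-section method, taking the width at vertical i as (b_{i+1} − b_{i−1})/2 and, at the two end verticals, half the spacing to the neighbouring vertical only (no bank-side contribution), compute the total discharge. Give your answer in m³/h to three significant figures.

5380 m³/h

w_1 = (0.39 − 0.18)/2 = 0.105 m; q_1 = 0.55 × 0.15 × 0.105 = 0.008663 m³/s
w_2 = (0.67 − 0.18)/2 = 0.245 m; q_2 = 0.66 × 0.26 × 0.245 = 0.04204 m³/s
w_3 = (1.19 − 0.39)/2 = 0.4 m; q_3 = 0.74 × 0.34 × 0.4 = 0.1006 m³/s
w_4 = (1.46 − 0.67)/2 = 0.395 m; q_4 = 1.11 × 0.70 × 0.395 = 0.3069 m³/s
w_5 = (2.21 − 1.19)/2 = 0.51 m; q_5 = 1.28 × 0.72 × 0.51 = 0.4700 m³/s
w_6 = (2.52 − 1.46)/2 = 0.53 m; q_6 = 1.04 × 0.58 × 0.53 = 0.3197 m³/s
w_7 = (3.10 − 2.21)/2 = 0.445 m; q_7 = 0.87 × 0.56 × 0.445 = 0.2168 m³/s
w_8 = (3.10 − 2.52)/2 = 0.29 m; q_8 = 0.72 × 0.14 × 0.29 = 0.02923 m³/s
Q = Σ qᵢ = 1.494 m³/s
= 1.494 × 3600 = 5378 m³/h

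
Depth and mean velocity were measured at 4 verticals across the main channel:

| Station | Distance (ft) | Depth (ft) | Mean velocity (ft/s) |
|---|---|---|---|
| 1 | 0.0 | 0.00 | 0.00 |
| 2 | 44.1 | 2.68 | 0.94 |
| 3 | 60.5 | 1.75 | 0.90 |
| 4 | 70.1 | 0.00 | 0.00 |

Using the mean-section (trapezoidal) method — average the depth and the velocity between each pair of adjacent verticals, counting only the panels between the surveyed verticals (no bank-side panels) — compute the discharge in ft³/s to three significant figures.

Panel 1-2: Δb = 44.1 ft, d̄ = (0.00+2.68)/2 = 1.34, v̄ = (0.00+0.94)/2 = 0.47 → q = 44.1×1.34×0.47 = 27.77 ft³/s
Panel 2-3: Δb = 16.4 ft, d̄ = (2.68+1.75)/2 = 2.215, v̄ = (0.94+0.90)/2 = 0.92 → q = 16.4×2.215×0.92 = 33.42 ft³/s
Panel 3-4: Δb = 9.6 ft, d̄ = (1.75+0.00)/2 = 0.875, v̄ = (0.90+0.00)/2 = 0.45 → q = 9.6×0.875×0.45 = 3.780 ft³/s
Q = Σ q = 64.97 ft³/s

65.0 ft³/s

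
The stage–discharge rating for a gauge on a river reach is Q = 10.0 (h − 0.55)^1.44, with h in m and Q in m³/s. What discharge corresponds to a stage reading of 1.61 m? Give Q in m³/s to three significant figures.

10.9 m³/s

Q = 10.0 × (1.61 − 0.55)^1.44 = 10.0 × 1.06^1.44 = 10.88 m³/s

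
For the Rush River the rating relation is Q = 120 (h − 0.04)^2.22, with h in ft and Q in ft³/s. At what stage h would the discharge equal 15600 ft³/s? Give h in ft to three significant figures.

h − h₀ = (Q/C)^(1/b) = (15600/120)^(1/2.22) = 8.958 ft
h = 0.04 + 8.958 = 8.998 ft

9.00 ft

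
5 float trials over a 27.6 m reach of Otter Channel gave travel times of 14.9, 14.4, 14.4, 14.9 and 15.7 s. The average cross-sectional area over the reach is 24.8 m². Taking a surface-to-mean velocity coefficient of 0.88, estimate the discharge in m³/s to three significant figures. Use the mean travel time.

40.5 m³/s

t̄ = (14.9 + 14.4 + 14.4 + 14.9 + 15.7) / 5 = 14.86 s
v_surface = L / t̄ = 27.6 / 14.86 = 1.857 m/s
v_mean = 0.88 × 1.857 = 1.634 m/s
Q = A × v_mean = 24.8 × 1.634 = 40.53 m³/s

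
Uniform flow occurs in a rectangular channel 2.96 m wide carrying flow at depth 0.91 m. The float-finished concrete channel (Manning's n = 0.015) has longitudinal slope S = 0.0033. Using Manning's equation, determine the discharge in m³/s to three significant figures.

A = b·y = 2.96 × 0.91 = 2.694 m²
P = b + 2y = 2.96 + 2×0.91 = 4.780 m
R = A/P = 2.694/4.780 = 0.5635 m
Q = (1/n)·A·R^(2/3)·S^(1/2) = (1/0.015) × 2.694 × 0.5635^(2/3) × 0.0033^(1/2) = 7.038 m³/s

7.04 m³/s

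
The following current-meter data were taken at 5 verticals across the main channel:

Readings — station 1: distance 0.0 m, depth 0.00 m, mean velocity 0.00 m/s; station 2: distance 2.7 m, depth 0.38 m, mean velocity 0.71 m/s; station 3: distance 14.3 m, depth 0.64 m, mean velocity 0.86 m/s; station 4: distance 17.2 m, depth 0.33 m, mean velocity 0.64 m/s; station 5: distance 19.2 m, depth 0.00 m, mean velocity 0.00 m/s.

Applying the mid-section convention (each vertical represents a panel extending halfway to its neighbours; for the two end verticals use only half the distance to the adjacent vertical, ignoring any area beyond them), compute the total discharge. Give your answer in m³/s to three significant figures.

w_2 = (14.3 − 0.0)/2 = 7.15 m; q_2 = 0.71 × 0.38 × 7.15 = 1.929 m³/s
w_3 = (17.2 − 2.7)/2 = 7.25 m; q_3 = 0.86 × 0.64 × 7.25 = 3.990 m³/s
w_4 = (19.2 − 14.3)/2 = 2.45 m; q_4 = 0.64 × 0.33 × 2.45 = 0.5174 m³/s
Stations 1, 5 contribute zero (depth or velocity is 0).
Q = Σ qᵢ = 6.437 m³/s

6.44 m³/s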